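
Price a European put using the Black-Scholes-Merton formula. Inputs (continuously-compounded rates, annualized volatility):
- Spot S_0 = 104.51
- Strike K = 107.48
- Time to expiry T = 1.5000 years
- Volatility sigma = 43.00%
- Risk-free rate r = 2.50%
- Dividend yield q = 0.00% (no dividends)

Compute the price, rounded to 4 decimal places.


Answer: Price = 21.1144

Derivation:
d1 = (ln(S/K) + (r - q + 0.5*sigma^2) * T) / (sigma * sqrt(T)) = 0.28131721
d2 = d1 - sigma * sqrt(T) = -0.24532309
exp(-rT) = 0.96319442; exp(-qT) = 1.00000000
P = K * exp(-rT) * N(-d2) - S_0 * exp(-qT) * N(-d1)
N(-d1) = 0.38923356; N(-d2) = 0.59689686
P = 107.4800 * 0.96319442 * 0.59689686 - 104.5100 * 1.00000000 * 0.38923356 = 21.1144


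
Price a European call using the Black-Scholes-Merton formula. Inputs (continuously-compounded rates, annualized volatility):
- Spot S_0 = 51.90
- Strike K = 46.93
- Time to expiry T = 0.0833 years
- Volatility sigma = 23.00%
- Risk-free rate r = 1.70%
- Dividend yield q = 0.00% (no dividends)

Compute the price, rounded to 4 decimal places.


Answer: Price = 5.1244

Derivation:
d1 = (ln(S/K) + (r - q + 0.5*sigma^2) * T) / (sigma * sqrt(T)) = 1.57092351
d2 = d1 - sigma * sqrt(T) = 1.50454151
exp(-rT) = 0.99858490; exp(-qT) = 1.00000000
C = S_0 * exp(-qT) * N(d1) - K * exp(-rT) * N(d2)
N(d1) = 0.94189979; N(d2) = 0.93377900
C = 51.9000 * 1.00000000 * 0.94189979 - 46.9300 * 0.99858490 * 0.93377900 = 5.1244


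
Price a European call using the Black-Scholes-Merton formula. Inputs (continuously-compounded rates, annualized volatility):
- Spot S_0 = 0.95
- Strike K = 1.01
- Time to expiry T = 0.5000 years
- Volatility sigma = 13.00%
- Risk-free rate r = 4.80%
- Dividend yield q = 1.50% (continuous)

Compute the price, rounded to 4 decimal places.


d1 = (ln(S/K) + (r - q + 0.5*sigma^2) * T) / (sigma * sqrt(T)) = -0.44078453
d2 = d1 - sigma * sqrt(T) = -0.53270841
exp(-rT) = 0.97628571; exp(-qT) = 0.99252805
C = S_0 * exp(-qT) * N(d1) - K * exp(-rT) * N(d2)
N(d1) = 0.32968450; N(d2) = 0.29711772
C = 0.9500 * 0.99252805 * 0.32968450 - 1.0100 * 0.97628571 * 0.29711772 = 0.0179

Answer: Price = 0.0179


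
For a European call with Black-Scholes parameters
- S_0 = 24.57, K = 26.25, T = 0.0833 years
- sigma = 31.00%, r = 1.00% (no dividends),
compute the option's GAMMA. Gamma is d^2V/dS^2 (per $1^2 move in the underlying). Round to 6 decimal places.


Answer: Gamma = 0.143508

Derivation:
d1 = -0.6851825604; d2 = -0.7746539525
phi(d1) = 0.3154749166; exp(-qT) = 1.0000000000; exp(-rT) = 0.9991673468
Gamma = exp(-qT) * phi(d1) / (S * sigma * sqrt(T)) = 1.0000000000 * 0.3154749166 / (24.5700 * 0.3100 * 0.2886173938) = 0.143508


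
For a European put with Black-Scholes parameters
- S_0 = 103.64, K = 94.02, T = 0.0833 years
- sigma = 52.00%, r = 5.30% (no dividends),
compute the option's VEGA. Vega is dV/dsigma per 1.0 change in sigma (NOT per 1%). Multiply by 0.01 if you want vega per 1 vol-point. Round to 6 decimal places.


d1 = 0.7535454612; d2 = 0.6034644164
phi(d1) = 0.3003358549; exp(-qT) = 1.0000000000; exp(-rT) = 0.9955948313
Vega = S * exp(-qT) * phi(d1) * sqrt(T) = 103.6400 * 1.0000000000 * 0.3003358549 * 0.2886173938 = 8.983738

Answer: Vega = 8.983738


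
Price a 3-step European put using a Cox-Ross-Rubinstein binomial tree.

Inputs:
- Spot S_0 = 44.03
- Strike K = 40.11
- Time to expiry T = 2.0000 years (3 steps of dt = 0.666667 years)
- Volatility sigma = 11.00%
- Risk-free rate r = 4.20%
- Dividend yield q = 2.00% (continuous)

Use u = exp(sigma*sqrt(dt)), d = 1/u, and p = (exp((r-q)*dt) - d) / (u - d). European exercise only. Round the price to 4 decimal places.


dt = T/N = 0.666667
u = exp(sigma*sqrt(dt)) = 1.093971; d = 1/u = 0.914101
p = (exp((r-q)*dt) - d) / (u - d) = 0.559702
Discount per step: exp(-r*dt) = 0.972388
Stock lattice S(k, i) with i counting down-moves:
  k=0: S(0,0) = 44.0300
  k=1: S(1,0) = 48.1676; S(1,1) = 40.2479
  k=2: S(2,0) = 52.6939; S(2,1) = 44.0300; S(2,2) = 36.7906
  k=3: S(3,0) = 57.6457; S(3,1) = 48.1676; S(3,2) = 40.2479; S(3,3) = 33.6303
Terminal payoffs V(N, i) = max(K - S_T, 0):
  V(3,0) = 0.000000; V(3,1) = 0.000000; V(3,2) = 0.000000; V(3,3) = 6.479703
Backward induction: V(k, i) = exp(-r*dt) * [p * V(k+1, i) + (1-p) * V(k+1, i+1)].
  V(2,0) = exp(-r*dt) * [p*0.000000 + (1-p)*0.000000] = 0.000000
  V(2,1) = exp(-r*dt) * [p*0.000000 + (1-p)*0.000000] = 0.000000
  V(2,2) = exp(-r*dt) * [p*0.000000 + (1-p)*6.479703] = 2.774222
  V(1,0) = exp(-r*dt) * [p*0.000000 + (1-p)*0.000000] = 0.000000
  V(1,1) = exp(-r*dt) * [p*0.000000 + (1-p)*2.774222] = 1.187757
  V(0,0) = exp(-r*dt) * [p*0.000000 + (1-p)*1.187757] = 0.508527

Answer: Price = V(0,0) = 0.5085


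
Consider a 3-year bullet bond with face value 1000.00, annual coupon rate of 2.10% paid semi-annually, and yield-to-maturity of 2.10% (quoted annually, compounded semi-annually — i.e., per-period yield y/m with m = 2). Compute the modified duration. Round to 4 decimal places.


Answer: Modified duration = 2.8928

Derivation:
Coupon per period c = face * coupon_rate / m = 10.500000
Periods per year m = 2; per-period yield y/m = 0.010500
Number of cashflows N = 6
Cashflows (t years, CF_t, discount factor 1/(1+y/m)^(m*t), PV):
  t = 0.5000: CF_t = 10.500000, DF = 0.989609, PV = 10.390896
  t = 1.0000: CF_t = 10.500000, DF = 0.979326, PV = 10.282925
  t = 1.5000: CF_t = 10.500000, DF = 0.969150, PV = 10.176076
  t = 2.0000: CF_t = 10.500000, DF = 0.959080, PV = 10.070338
  t = 2.5000: CF_t = 10.500000, DF = 0.949114, PV = 9.965698
  t = 3.0000: CF_t = 1010.500000, DF = 0.939252, PV = 949.114068
Price P = sum_t PV_t = 1000.000000
First compute Macaulay numerator sum_t t * PV_t:
  t * PV_t at t = 0.5000: 5.195448
  t * PV_t at t = 1.0000: 10.282925
  t * PV_t at t = 1.5000: 15.264114
  t * PV_t at t = 2.0000: 20.140675
  t * PV_t at t = 2.5000: 24.914244
  t * PV_t at t = 3.0000: 2847.342205
Macaulay duration D = 2923.139611 / 1000.000000 = 2.923140
Modified duration = D / (1 + y/m) = 2.923140 / (1 + 0.010500) = 2.892766


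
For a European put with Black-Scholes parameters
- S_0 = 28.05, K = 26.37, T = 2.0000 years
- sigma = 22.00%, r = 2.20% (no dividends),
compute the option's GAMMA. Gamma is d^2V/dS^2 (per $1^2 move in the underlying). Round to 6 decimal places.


Answer: Gamma = 0.040432

Derivation:
d1 = 0.4954942505; d2 = 0.1843672668
phi(d1) = 0.3528557981; exp(-qT) = 1.0000000000; exp(-rT) = 0.9569539575
Gamma = exp(-qT) * phi(d1) / (S * sigma * sqrt(T)) = 1.0000000000 * 0.3528557981 / (28.0500 * 0.2200 * 1.4142135624) = 0.040432


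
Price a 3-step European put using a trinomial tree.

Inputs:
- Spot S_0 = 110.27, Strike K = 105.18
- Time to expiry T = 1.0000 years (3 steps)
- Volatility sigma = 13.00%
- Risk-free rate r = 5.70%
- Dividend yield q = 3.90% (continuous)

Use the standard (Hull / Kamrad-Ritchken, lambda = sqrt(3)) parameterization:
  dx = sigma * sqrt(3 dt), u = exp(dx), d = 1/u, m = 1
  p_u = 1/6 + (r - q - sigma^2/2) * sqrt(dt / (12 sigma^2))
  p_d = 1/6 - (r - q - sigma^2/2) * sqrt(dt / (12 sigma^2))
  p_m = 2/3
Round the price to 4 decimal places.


dt = T/N = 0.333333; dx = sigma*sqrt(3*dt) = 0.130000
u = exp(dx) = 1.138828; d = 1/u = 0.878095
p_u = 0.178910, p_m = 0.666667, p_d = 0.154423
Discount per step: exp(-r*dt) = 0.981179
Stock lattice S(k, j) with j the centered position index:
  k=0: S(0,+0) = 110.2700
  k=1: S(1,-1) = 96.8276; S(1,+0) = 110.2700; S(1,+1) = 125.5786
  k=2: S(2,-2) = 85.0239; S(2,-1) = 96.8276; S(2,+0) = 110.2700; S(2,+1) = 125.5786; S(2,+2) = 143.0125
  k=3: S(3,-3) = 74.6591; S(3,-2) = 85.0239; S(3,-1) = 96.8276; S(3,+0) = 110.2700; S(3,+1) = 125.5786; S(3,+2) = 143.0125; S(3,+3) = 162.8667
Terminal payoffs V(N, j) = max(K - S_T, 0):
  V(3,-3) = 30.520938; V(3,-2) = 20.156142; V(3,-1) = 8.352417; V(3,+0) = 0.000000; V(3,+1) = 0.000000; V(3,+2) = 0.000000; V(3,+3) = 0.000000
Backward induction: V(k, j) = exp(-r*dt) * [p_u * V(k+1, j+1) + p_m * V(k+1, j) + p_d * V(k+1, j-1)]
  V(2,-2) = exp(-r*dt) * [p_u*8.352417 + p_m*20.156142 + p_d*30.520938] = 19.275169
  V(2,-1) = exp(-r*dt) * [p_u*0.000000 + p_m*8.352417 + p_d*20.156142] = 8.517472
  V(2,+0) = exp(-r*dt) * [p_u*0.000000 + p_m*0.000000 + p_d*8.352417] = 1.265531
  V(2,+1) = exp(-r*dt) * [p_u*0.000000 + p_m*0.000000 + p_d*0.000000] = 0.000000
  V(2,+2) = exp(-r*dt) * [p_u*0.000000 + p_m*0.000000 + p_d*0.000000] = 0.000000
  V(1,-1) = exp(-r*dt) * [p_u*1.265531 + p_m*8.517472 + p_d*19.275169] = 8.714111
  V(1,+0) = exp(-r*dt) * [p_u*0.000000 + p_m*1.265531 + p_d*8.517472] = 2.118348
  V(1,+1) = exp(-r*dt) * [p_u*0.000000 + p_m*0.000000 + p_d*1.265531] = 0.191749
  V(0,+0) = exp(-r*dt) * [p_u*0.191749 + p_m*2.118348 + p_d*8.714111] = 2.739647

Answer: Price = V(0,0) = 2.7396


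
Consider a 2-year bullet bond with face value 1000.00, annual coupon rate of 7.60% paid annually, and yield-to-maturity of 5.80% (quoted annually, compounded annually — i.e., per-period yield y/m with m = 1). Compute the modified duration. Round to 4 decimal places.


Coupon per period c = face * coupon_rate / m = 76.000000
Periods per year m = 1; per-period yield y/m = 0.058000
Number of cashflows N = 2
Cashflows (t years, CF_t, discount factor 1/(1+y/m)^(m*t), PV):
  t = 1.0000: CF_t = 76.000000, DF = 0.945180, PV = 71.833648
  t = 2.0000: CF_t = 1076.000000, DF = 0.893364, PV = 961.260144
Price P = sum_t PV_t = 1033.093793
First compute Macaulay numerator sum_t t * PV_t:
  t * PV_t at t = 1.0000: 71.833648
  t * PV_t at t = 2.0000: 1922.520288
Macaulay duration D = 1994.353937 / 1033.093793 = 1.930467
Modified duration = D / (1 + y/m) = 1.930467 / (1 + 0.058000) = 1.824638

Answer: Modified duration = 1.8246


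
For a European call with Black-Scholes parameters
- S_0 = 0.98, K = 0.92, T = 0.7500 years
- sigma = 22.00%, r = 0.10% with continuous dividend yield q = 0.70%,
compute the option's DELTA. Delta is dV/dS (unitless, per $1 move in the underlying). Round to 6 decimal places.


Answer: Delta = 0.653179

Derivation:
d1 = 0.4032471548; d2 = 0.2127215660
phi(d1) = 0.3677901797; exp(-qT) = 0.9947637572; exp(-rT) = 0.9992502812
N(d1) = 0.6566167934
Delta = exp(-qT) * N(d1) = 0.9947637572 * 0.6566167934 = 0.653179


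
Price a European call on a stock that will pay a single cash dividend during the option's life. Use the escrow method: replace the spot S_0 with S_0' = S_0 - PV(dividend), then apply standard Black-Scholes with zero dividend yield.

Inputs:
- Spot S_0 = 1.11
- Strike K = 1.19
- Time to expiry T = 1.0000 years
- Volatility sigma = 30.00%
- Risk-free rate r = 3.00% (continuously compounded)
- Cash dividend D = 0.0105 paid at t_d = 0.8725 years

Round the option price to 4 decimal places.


Answer: Price = 0.1086

Derivation:
PV(D) = D * exp(-r * t_d) = 0.0105 * 0.97416460 = 0.01022873
S_0' = S_0 - PV(D) = 1.1100 - 0.01022873 = 1.09977127
d1 = (ln(S_0'/K) + (r + sigma^2/2)*T) / (sigma*sqrt(T)) = -0.01283695
d2 = d1 - sigma*sqrt(T) = -0.31283695
exp(-rT) = 0.97044553
N(d1) = 0.49487894; N(d2) = 0.37720227
C = S_0' * N(d1) - K * exp(-rT) * N(d2) = 1.09977127 * 0.49487894 - 1.1900 * 0.97044553 * 0.37720227 = 0.1086


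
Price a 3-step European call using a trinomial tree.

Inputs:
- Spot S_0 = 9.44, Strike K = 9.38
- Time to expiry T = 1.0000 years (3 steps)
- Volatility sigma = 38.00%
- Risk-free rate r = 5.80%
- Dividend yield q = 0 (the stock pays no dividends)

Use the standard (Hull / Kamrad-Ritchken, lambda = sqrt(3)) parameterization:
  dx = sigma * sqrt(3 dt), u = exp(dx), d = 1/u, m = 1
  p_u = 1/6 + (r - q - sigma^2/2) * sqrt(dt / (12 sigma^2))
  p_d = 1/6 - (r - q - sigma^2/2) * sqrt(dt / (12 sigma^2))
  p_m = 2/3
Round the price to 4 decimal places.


Answer: Price = V(0,0) = 1.5752

Derivation:
dt = T/N = 0.333333; dx = sigma*sqrt(3*dt) = 0.380000
u = exp(dx) = 1.462285; d = 1/u = 0.683861
p_u = 0.160439, p_m = 0.666667, p_d = 0.172895
Discount per step: exp(-r*dt) = 0.980852
Stock lattice S(k, j) with j the centered position index:
  k=0: S(0,+0) = 9.4400
  k=1: S(1,-1) = 6.4557; S(1,+0) = 9.4400; S(1,+1) = 13.8040
  k=2: S(2,-2) = 4.4148; S(2,-1) = 6.4557; S(2,+0) = 9.4400; S(2,+1) = 13.8040; S(2,+2) = 20.1853
  k=3: S(3,-3) = 3.0191; S(3,-2) = 4.4148; S(3,-1) = 6.4557; S(3,+0) = 9.4400; S(3,+1) = 13.8040; S(3,+2) = 20.1853; S(3,+3) = 29.5167
Terminal payoffs V(N, j) = max(S_T - K, 0):
  V(3,-3) = 0.000000; V(3,-2) = 0.000000; V(3,-1) = 0.000000; V(3,+0) = 0.060000; V(3,+1) = 4.423967; V(3,+2) = 10.805328; V(3,+3) = 20.136693
Backward induction: V(k, j) = exp(-r*dt) * [p_u * V(k+1, j+1) + p_m * V(k+1, j) + p_d * V(k+1, j-1)]
  V(2,-2) = exp(-r*dt) * [p_u*0.000000 + p_m*0.000000 + p_d*0.000000] = 0.000000
  V(2,-1) = exp(-r*dt) * [p_u*0.060000 + p_m*0.000000 + p_d*0.000000] = 0.009442
  V(2,+0) = exp(-r*dt) * [p_u*4.423967 + p_m*0.060000 + p_d*0.000000] = 0.735419
  V(2,+1) = exp(-r*dt) * [p_u*10.805328 + p_m*4.423967 + p_d*0.060000] = 4.603411
  V(2,+2) = exp(-r*dt) * [p_u*20.136693 + p_m*10.805328 + p_d*4.423967] = 10.984698
  V(1,-1) = exp(-r*dt) * [p_u*0.735419 + p_m*0.009442 + p_d*0.000000] = 0.121904
  V(1,+0) = exp(-r*dt) * [p_u*4.603411 + p_m*0.735419 + p_d*0.009442] = 1.206916
  V(1,+1) = exp(-r*dt) * [p_u*10.984698 + p_m*4.603411 + p_d*0.735419] = 4.863517
  V(0,+0) = exp(-r*dt) * [p_u*4.863517 + p_m*1.206916 + p_d*0.121904] = 1.575232


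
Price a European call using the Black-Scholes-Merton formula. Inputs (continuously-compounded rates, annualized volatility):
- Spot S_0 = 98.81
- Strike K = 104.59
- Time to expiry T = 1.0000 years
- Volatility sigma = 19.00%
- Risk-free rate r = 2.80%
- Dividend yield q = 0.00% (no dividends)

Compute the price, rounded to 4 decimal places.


d1 = (ln(S/K) + (r - q + 0.5*sigma^2) * T) / (sigma * sqrt(T)) = -0.05683753
d2 = d1 - sigma * sqrt(T) = -0.24683753
exp(-rT) = 0.97238837; exp(-qT) = 1.00000000
C = S_0 * exp(-qT) * N(d1) - K * exp(-rT) * N(d2)
N(d1) = 0.47733731; N(d2) = 0.40251698
C = 98.8100 * 1.00000000 * 0.47733731 - 104.5900 * 0.97238837 * 0.40251698 = 6.2289

Answer: Price = 6.2289


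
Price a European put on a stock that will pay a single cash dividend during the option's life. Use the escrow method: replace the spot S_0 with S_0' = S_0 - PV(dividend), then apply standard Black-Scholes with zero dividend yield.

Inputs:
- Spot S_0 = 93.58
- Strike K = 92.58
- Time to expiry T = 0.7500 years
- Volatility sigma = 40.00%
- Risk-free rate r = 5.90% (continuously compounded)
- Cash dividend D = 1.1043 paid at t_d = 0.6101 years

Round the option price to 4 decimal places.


PV(D) = D * exp(-r * t_d) = 1.1043 * 0.96464425 = 1.06525664
S_0' = S_0 - PV(D) = 93.5800 - 1.06525664 = 92.51474336
d1 = (ln(S_0'/K) + (r + sigma^2/2)*T) / (sigma*sqrt(T)) = 0.29890833
d2 = d1 - sigma*sqrt(T) = -0.04750183
exp(-rT) = 0.95671475
N(-d1) = 0.38250499; N(-d2) = 0.51894336
P = K * exp(-rT) * N(-d2) - S_0' * N(-d1) = 92.5800 * 0.95671475 * 0.51894336 - 92.51474336 * 0.38250499 = 10.5768

Answer: Price = 10.5768


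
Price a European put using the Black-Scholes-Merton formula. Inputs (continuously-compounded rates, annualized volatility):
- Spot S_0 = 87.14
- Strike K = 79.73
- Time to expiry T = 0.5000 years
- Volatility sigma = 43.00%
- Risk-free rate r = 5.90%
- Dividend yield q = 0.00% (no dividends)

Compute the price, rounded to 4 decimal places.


Answer: Price = 5.8152

Derivation:
d1 = (ln(S/K) + (r - q + 0.5*sigma^2) * T) / (sigma * sqrt(T)) = 0.54133166
d2 = d1 - sigma * sqrt(T) = 0.23727575
exp(-rT) = 0.97093088; exp(-qT) = 1.00000000
P = K * exp(-rT) * N(-d2) - S_0 * exp(-qT) * N(-d1)
N(-d1) = 0.29413950; N(-d2) = 0.40622144
P = 79.7300 * 0.97093088 * 0.40622144 - 87.1400 * 1.00000000 * 0.29413950 = 5.8152


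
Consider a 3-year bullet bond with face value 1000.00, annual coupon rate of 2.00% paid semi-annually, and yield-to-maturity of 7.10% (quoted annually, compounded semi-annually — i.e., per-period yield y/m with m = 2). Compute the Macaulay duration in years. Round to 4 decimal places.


Coupon per period c = face * coupon_rate / m = 10.000000
Periods per year m = 2; per-period yield y/m = 0.035500
Number of cashflows N = 6
Cashflows (t years, CF_t, discount factor 1/(1+y/m)^(m*t), PV):
  t = 0.5000: CF_t = 10.000000, DF = 0.965717, PV = 9.657170
  t = 1.0000: CF_t = 10.000000, DF = 0.932609, PV = 9.326094
  t = 1.5000: CF_t = 10.000000, DF = 0.900637, PV = 9.006368
  t = 2.0000: CF_t = 10.000000, DF = 0.869760, PV = 8.697603
  t = 2.5000: CF_t = 10.000000, DF = 0.839942, PV = 8.399424
  t = 3.0000: CF_t = 1010.000000, DF = 0.811147, PV = 819.258120
Price P = sum_t PV_t = 864.344779
Macaulay numerator sum_t t * PV_t:
  t * PV_t at t = 0.5000: 4.828585
  t * PV_t at t = 1.0000: 9.326094
  t * PV_t at t = 1.5000: 13.509552
  t * PV_t at t = 2.0000: 17.395206
  t * PV_t at t = 2.5000: 20.998559
  t * PV_t at t = 3.0000: 2457.774359
Macaulay duration D = (sum_t t * PV_t) / P = 2523.832356 / 864.344779 = 2.919937

Answer: Macaulay duration = 2.9199 years


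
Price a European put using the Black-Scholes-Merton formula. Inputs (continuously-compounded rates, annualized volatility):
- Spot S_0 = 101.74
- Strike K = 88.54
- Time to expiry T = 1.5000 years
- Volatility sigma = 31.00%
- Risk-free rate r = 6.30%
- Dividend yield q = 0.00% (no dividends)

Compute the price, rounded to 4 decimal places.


Answer: Price = 5.6033

Derivation:
d1 = (ln(S/K) + (r - q + 0.5*sigma^2) * T) / (sigma * sqrt(T)) = 0.80475249
d2 = d1 - sigma * sqrt(T) = 0.42508158
exp(-rT) = 0.90982773; exp(-qT) = 1.00000000
P = K * exp(-rT) * N(-d2) - S_0 * exp(-qT) * N(-d1)
N(-d1) = 0.21048126; N(-d2) = 0.33538860
P = 88.5400 * 0.90982773 * 0.33538860 - 101.7400 * 1.00000000 * 0.21048126 = 5.6033


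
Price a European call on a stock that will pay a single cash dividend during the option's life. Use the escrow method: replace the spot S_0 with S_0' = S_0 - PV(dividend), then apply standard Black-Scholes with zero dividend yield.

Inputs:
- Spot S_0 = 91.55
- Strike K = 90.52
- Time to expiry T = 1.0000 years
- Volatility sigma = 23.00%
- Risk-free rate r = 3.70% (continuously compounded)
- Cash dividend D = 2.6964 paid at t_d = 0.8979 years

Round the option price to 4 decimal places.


Answer: Price = 8.9482

Derivation:
PV(D) = D * exp(-r * t_d) = 2.6964 * 0.96732350 = 2.60829108
S_0' = S_0 - PV(D) = 91.5500 - 2.60829108 = 88.94170892
d1 = (ln(S_0'/K) + (r + sigma^2/2)*T) / (sigma*sqrt(T)) = 0.19939295
d2 = d1 - sigma*sqrt(T) = -0.03060705
exp(-rT) = 0.96367614
N(d1) = 0.57902231; N(d2) = 0.48779146
C = S_0' * N(d1) - K * exp(-rT) * N(d2) = 88.94170892 * 0.57902231 - 90.5200 * 0.96367614 * 0.48779146 = 8.9482


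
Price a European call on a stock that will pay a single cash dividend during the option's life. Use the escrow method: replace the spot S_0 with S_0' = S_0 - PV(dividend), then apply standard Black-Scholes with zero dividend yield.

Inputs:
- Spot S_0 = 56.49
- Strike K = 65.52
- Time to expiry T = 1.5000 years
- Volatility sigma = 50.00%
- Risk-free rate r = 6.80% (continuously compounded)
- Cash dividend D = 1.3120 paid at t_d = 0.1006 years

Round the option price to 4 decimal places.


Answer: Price = 11.8494

Derivation:
PV(D) = D * exp(-r * t_d) = 1.3120 * 0.99318255 = 1.30305550
S_0' = S_0 - PV(D) = 56.4900 - 1.30305550 = 55.18694450
d1 = (ln(S_0'/K) + (r + sigma^2/2)*T) / (sigma*sqrt(T)) = 0.19248249
d2 = d1 - sigma*sqrt(T) = -0.41988994
exp(-rT) = 0.90302955
N(d1) = 0.57631786; N(d2) = 0.33728293
C = S_0' * N(d1) - K * exp(-rT) * N(d2) = 55.18694450 * 0.57631786 - 65.5200 * 0.90302955 * 0.33728293 = 11.8494


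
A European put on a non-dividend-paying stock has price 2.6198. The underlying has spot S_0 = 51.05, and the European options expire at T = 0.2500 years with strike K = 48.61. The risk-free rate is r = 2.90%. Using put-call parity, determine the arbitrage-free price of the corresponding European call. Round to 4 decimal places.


Answer: Call price = 5.4109

Derivation:
Put-call parity: C - P = S_0 * exp(-qT) - K * exp(-rT).
S_0 * exp(-qT) = 51.0500 * 1.00000000 = 51.05000000
K * exp(-rT) = 48.6100 * 0.99277622 = 48.25885195
C = P + S*exp(-qT) - K*exp(-rT)
C = 2.6198 + 51.05000000 - 48.25885195 = 5.4109


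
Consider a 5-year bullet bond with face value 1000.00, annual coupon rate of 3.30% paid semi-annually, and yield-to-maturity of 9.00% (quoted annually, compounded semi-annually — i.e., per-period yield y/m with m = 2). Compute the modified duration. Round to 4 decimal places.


Coupon per period c = face * coupon_rate / m = 16.500000
Periods per year m = 2; per-period yield y/m = 0.045000
Number of cashflows N = 10
Cashflows (t years, CF_t, discount factor 1/(1+y/m)^(m*t), PV):
  t = 0.5000: CF_t = 16.500000, DF = 0.956938, PV = 15.789474
  t = 1.0000: CF_t = 16.500000, DF = 0.915730, PV = 15.109544
  t = 1.5000: CF_t = 16.500000, DF = 0.876297, PV = 14.458894
  t = 2.0000: CF_t = 16.500000, DF = 0.838561, PV = 13.836262
  t = 2.5000: CF_t = 16.500000, DF = 0.802451, PV = 13.240442
  t = 3.0000: CF_t = 16.500000, DF = 0.767896, PV = 12.670280
  t = 3.5000: CF_t = 16.500000, DF = 0.734828, PV = 12.124670
  t = 4.0000: CF_t = 16.500000, DF = 0.703185, PV = 11.602555
  t = 4.5000: CF_t = 16.500000, DF = 0.672904, PV = 11.102923
  t = 5.0000: CF_t = 1016.500000, DF = 0.643928, PV = 654.552489
Price P = sum_t PV_t = 774.487532
First compute Macaulay numerator sum_t t * PV_t:
  t * PV_t at t = 0.5000: 7.894737
  t * PV_t at t = 1.0000: 15.109544
  t * PV_t at t = 1.5000: 21.688341
  t * PV_t at t = 2.0000: 27.672524
  t * PV_t at t = 2.5000: 33.101106
  t * PV_t at t = 3.0000: 38.010839
  t * PV_t at t = 3.5000: 42.436343
  t * PV_t at t = 4.0000: 46.410218
  t * PV_t at t = 4.5000: 49.963154
  t * PV_t at t = 5.0000: 3272.762444
Macaulay duration D = 3555.049251 / 774.487532 = 4.590196
Modified duration = D / (1 + y/m) = 4.590196 / (1 + 0.045000) = 4.392532

Answer: Modified duration = 4.3925


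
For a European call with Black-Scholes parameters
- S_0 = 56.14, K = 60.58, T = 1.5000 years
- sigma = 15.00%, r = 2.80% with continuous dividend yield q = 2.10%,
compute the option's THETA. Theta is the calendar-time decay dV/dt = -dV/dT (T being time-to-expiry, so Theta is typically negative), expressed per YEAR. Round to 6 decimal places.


d1 = -0.2653136764; d2 = -0.4490254071
phi(d1) = 0.3851454566; exp(-qT) = 0.9689909565; exp(-rT) = 0.9588697806
Theta = -S*exp(-qT)*phi(d1)*sigma/(2*sqrt(T)) - r*K*exp(-rT)*N(d2) + q*S*exp(-qT)*N(d1)
N(d1) = 0.3953839149; N(d2) = 0.3267066643; sqrt(T) = 1.2247448714
Term 1 = -56.1400 * 0.9689909565 * 0.3851454566 * 0.1500 / (2 * 1.2247448714) = -1.2830173965
Term 2 = -0.0280 * 60.5800 * 0.9588697806 * 0.3267066643 = -0.5313796588
Term 3 = 0.0210 * 56.1400 * 0.9689909565 * 0.3953839149 = 0.4516795459
Theta = -1.2830173965 + (-0.5313796588) + (0.4516795459) = -1.362718

Answer: Theta = -1.362718


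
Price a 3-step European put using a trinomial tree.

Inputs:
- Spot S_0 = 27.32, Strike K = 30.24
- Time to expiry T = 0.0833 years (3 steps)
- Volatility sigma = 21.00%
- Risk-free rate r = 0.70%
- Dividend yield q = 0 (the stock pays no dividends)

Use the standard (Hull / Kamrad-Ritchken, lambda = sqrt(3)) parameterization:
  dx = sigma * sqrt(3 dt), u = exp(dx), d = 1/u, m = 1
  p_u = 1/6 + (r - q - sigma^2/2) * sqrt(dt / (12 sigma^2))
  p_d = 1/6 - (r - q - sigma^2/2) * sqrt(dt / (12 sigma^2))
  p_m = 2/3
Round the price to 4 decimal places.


Answer: Price = V(0,0) = 2.9454

Derivation:
dt = T/N = 0.027767; dx = sigma*sqrt(3*dt) = 0.060610
u = exp(dx) = 1.062484; d = 1/u = 0.941191
p_u = 0.163219, p_m = 0.666667, p_d = 0.170114
Discount per step: exp(-r*dt) = 0.999806
Stock lattice S(k, j) with j the centered position index:
  k=0: S(0,+0) = 27.3200
  k=1: S(1,-1) = 25.7133; S(1,+0) = 27.3200; S(1,+1) = 29.0271
  k=2: S(2,-2) = 24.2011; S(2,-1) = 25.7133; S(2,+0) = 27.3200; S(2,+1) = 29.0271; S(2,+2) = 30.8408
  k=3: S(3,-3) = 22.7779; S(3,-2) = 24.2011; S(3,-1) = 25.7133; S(3,+0) = 27.3200; S(3,+1) = 29.0271; S(3,+2) = 30.8408; S(3,+3) = 32.7679
Terminal payoffs V(N, j) = max(K - S_T, 0):
  V(3,-3) = 7.462116; V(3,-2) = 6.038860; V(3,-1) = 4.526674; V(3,+0) = 2.920000; V(3,+1) = 1.212935; V(3,+2) = 0.000000; V(3,+3) = 0.000000
Backward induction: V(k, j) = exp(-r*dt) * [p_u * V(k+1, j+1) + p_m * V(k+1, j) + p_d * V(k+1, j-1)]
  V(2,-2) = exp(-r*dt) * [p_u*4.526674 + p_m*6.038860 + p_d*7.462116] = 6.032985
  V(2,-1) = exp(-r*dt) * [p_u*2.920000 + p_m*4.526674 + p_d*6.038860] = 4.520799
  V(2,+0) = exp(-r*dt) * [p_u*1.212935 + p_m*2.920000 + p_d*4.526674] = 2.914125
  V(2,+1) = exp(-r*dt) * [p_u*0.000000 + p_m*1.212935 + p_d*2.920000] = 1.305102
  V(2,+2) = exp(-r*dt) * [p_u*0.000000 + p_m*0.000000 + p_d*1.212935] = 0.206297
  V(1,-1) = exp(-r*dt) * [p_u*2.914125 + p_m*4.520799 + p_d*6.032985] = 4.514925
  V(1,+0) = exp(-r*dt) * [p_u*1.305102 + p_m*2.914125 + p_d*4.520799] = 2.924251
  V(1,+1) = exp(-r*dt) * [p_u*0.206297 + p_m*1.305102 + p_d*2.914125] = 1.399202
  V(0,+0) = exp(-r*dt) * [p_u*1.399202 + p_m*2.924251 + p_d*4.514925] = 2.945357


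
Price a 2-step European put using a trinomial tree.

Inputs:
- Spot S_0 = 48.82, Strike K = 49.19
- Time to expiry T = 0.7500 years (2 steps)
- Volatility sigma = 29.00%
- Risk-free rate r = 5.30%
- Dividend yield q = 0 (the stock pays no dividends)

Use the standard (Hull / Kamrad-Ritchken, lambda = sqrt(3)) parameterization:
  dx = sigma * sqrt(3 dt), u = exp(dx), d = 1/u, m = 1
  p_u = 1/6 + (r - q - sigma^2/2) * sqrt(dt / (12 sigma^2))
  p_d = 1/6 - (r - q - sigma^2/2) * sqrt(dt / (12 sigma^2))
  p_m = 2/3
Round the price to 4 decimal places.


Answer: Price = V(0,0) = 3.4646

Derivation:
dt = T/N = 0.375000; dx = sigma*sqrt(3*dt) = 0.307591
u = exp(dx) = 1.360145; d = 1/u = 0.735216
p_u = 0.173342, p_m = 0.666667, p_d = 0.159992
Discount per step: exp(-r*dt) = 0.980321
Stock lattice S(k, j) with j the centered position index:
  k=0: S(0,+0) = 48.8200
  k=1: S(1,-1) = 35.8932; S(1,+0) = 48.8200; S(1,+1) = 66.4023
  k=2: S(2,-2) = 26.3893; S(2,-1) = 35.8932; S(2,+0) = 48.8200; S(2,+1) = 66.4023; S(2,+2) = 90.3168
Terminal payoffs V(N, j) = max(K - S_T, 0):
  V(2,-2) = 22.800739; V(2,-1) = 13.296773; V(2,+0) = 0.370000; V(2,+1) = 0.000000; V(2,+2) = 0.000000
Backward induction: V(k, j) = exp(-r*dt) * [p_u * V(k+1, j+1) + p_m * V(k+1, j) + p_d * V(k+1, j-1)]
  V(1,-1) = exp(-r*dt) * [p_u*0.370000 + p_m*13.296773 + p_d*22.800739] = 12.329091
  V(1,+0) = exp(-r*dt) * [p_u*0.000000 + p_m*0.370000 + p_d*13.296773] = 2.327323
  V(1,+1) = exp(-r*dt) * [p_u*0.000000 + p_m*0.000000 + p_d*0.370000] = 0.058032
  V(0,+0) = exp(-r*dt) * [p_u*0.058032 + p_m*2.327323 + p_d*12.329091] = 3.464614


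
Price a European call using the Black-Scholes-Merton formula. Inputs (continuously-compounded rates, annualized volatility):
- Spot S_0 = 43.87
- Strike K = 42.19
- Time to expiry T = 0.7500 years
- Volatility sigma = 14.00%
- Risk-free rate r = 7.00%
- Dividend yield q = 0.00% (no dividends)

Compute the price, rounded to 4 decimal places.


d1 = (ln(S/K) + (r - q + 0.5*sigma^2) * T) / (sigma * sqrt(T)) = 0.81569274
d2 = d1 - sigma * sqrt(T) = 0.69444919
exp(-rT) = 0.94885432; exp(-qT) = 1.00000000
C = S_0 * exp(-qT) * N(d1) - K * exp(-rT) * N(d2)
N(d1) = 0.79266205; N(d2) = 0.75629972
C = 43.8700 * 1.00000000 * 0.79266205 - 42.1900 * 0.94885432 * 0.75629972 = 4.4978

Answer: Price = 4.4978


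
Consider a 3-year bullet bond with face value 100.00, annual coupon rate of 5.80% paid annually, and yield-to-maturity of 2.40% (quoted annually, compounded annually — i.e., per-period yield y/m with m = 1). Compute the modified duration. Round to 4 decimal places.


Answer: Modified duration = 2.7796

Derivation:
Coupon per period c = face * coupon_rate / m = 5.800000
Periods per year m = 1; per-period yield y/m = 0.024000
Number of cashflows N = 3
Cashflows (t years, CF_t, discount factor 1/(1+y/m)^(m*t), PV):
  t = 1.0000: CF_t = 5.800000, DF = 0.976562, PV = 5.664063
  t = 2.0000: CF_t = 5.800000, DF = 0.953674, PV = 5.531311
  t = 3.0000: CF_t = 105.800000, DF = 0.931323, PV = 98.533928
Price P = sum_t PV_t = 109.729302
First compute Macaulay numerator sum_t t * PV_t:
  t * PV_t at t = 1.0000: 5.664063
  t * PV_t at t = 2.0000: 11.062622
  t * PV_t at t = 3.0000: 295.601785
Macaulay duration D = 312.328470 / 109.729302 = 2.846354
Modified duration = D / (1 + y/m) = 2.846354 / (1 + 0.024000) = 2.779643


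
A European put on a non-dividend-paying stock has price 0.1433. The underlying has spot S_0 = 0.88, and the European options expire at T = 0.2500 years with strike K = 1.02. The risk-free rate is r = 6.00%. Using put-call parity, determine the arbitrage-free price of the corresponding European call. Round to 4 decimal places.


Answer: Call price = 0.0185

Derivation:
Put-call parity: C - P = S_0 * exp(-qT) - K * exp(-rT).
S_0 * exp(-qT) = 0.8800 * 1.00000000 = 0.88000000
K * exp(-rT) = 1.0200 * 0.98511194 = 1.00481418
C = P + S*exp(-qT) - K*exp(-rT)
C = 0.1433 + 0.88000000 - 1.00481418 = 0.0185


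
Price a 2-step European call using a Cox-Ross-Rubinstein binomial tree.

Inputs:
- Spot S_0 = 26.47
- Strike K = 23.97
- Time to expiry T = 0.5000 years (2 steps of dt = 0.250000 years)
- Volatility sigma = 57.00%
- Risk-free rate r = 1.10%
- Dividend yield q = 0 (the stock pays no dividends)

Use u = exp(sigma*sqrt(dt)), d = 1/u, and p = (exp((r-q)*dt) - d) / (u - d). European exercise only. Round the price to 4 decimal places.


Answer: Price = V(0,0) = 5.4991

Derivation:
dt = T/N = 0.250000
u = exp(sigma*sqrt(dt)) = 1.329762; d = 1/u = 0.752014
p = (exp((r-q)*dt) - d) / (u - d) = 0.433995
Discount per step: exp(-r*dt) = 0.997254
Stock lattice S(k, i) with i counting down-moves:
  k=0: S(0,0) = 26.4700
  k=1: S(1,0) = 35.1988; S(1,1) = 19.9058
  k=2: S(2,0) = 46.8060; S(2,1) = 26.4700; S(2,2) = 14.9695
Terminal payoffs V(N, i) = max(S_T - K, 0):
  V(2,0) = 22.836029; V(2,1) = 2.500000; V(2,2) = 0.000000
Backward induction: V(k, i) = exp(-r*dt) * [p * V(k+1, i) + (1-p) * V(k+1, i+1)].
  V(1,0) = exp(-r*dt) * [p*22.836029 + (1-p)*2.500000] = 11.294628
  V(1,1) = exp(-r*dt) * [p*2.500000 + (1-p)*0.000000] = 1.082007
  V(0,0) = exp(-r*dt) * [p*11.294628 + (1-p)*1.082007] = 5.499088


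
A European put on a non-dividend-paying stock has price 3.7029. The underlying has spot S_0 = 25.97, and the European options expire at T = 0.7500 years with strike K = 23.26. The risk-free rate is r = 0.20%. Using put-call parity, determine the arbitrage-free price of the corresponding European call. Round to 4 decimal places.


Answer: Call price = 6.4478

Derivation:
Put-call parity: C - P = S_0 * exp(-qT) - K * exp(-rT).
S_0 * exp(-qT) = 25.9700 * 1.00000000 = 25.97000000
K * exp(-rT) = 23.2600 * 0.99850112 = 23.22513615
C = P + S*exp(-qT) - K*exp(-rT)
C = 3.7029 + 25.97000000 - 23.22513615 = 6.4478


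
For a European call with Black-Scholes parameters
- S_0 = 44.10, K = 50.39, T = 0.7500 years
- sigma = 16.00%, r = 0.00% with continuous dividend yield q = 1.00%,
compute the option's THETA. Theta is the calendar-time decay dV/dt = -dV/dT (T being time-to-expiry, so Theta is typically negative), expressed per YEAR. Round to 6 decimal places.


Answer: Theta = -0.954890

Derivation:
d1 = -0.9470923115; d2 = -1.0856563761
phi(d1) = 0.2547607380; exp(-qT) = 0.9925280548; exp(-rT) = 1.0000000000
Theta = -S*exp(-qT)*phi(d1)*sigma/(2*sqrt(T)) - r*K*exp(-rT)*N(d2) + q*S*exp(-qT)*N(d1)
N(d1) = 0.1717958711; N(d2) = 0.1388155238; sqrt(T) = 0.8660254038
Term 1 = -44.1000 * 0.9925280548 * 0.2547607380 * 0.1600 / (2 * 0.8660254038) = -1.0300854065
Term 2 = -0.0000 * 50.3900 * 1.0000000000 * 0.1388155238 = -0.0000000000
Term 3 = 0.0100 * 44.1000 * 0.9925280548 * 0.1717958711 = 0.0751958898
Theta = -1.0300854065 + (-0.0000000000) + (0.0751958898) = -0.954890


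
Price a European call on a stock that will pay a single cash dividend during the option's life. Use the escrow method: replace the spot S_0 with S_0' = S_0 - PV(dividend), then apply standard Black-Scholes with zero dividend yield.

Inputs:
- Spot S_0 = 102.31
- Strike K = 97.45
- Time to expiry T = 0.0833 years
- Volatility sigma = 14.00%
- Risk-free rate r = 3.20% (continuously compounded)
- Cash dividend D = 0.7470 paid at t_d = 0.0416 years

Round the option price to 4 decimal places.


Answer: Price = 4.6547

Derivation:
PV(D) = D * exp(-r * t_d) = 0.7470 * 0.99866969 = 0.74600626
S_0' = S_0 - PV(D) = 102.3100 - 0.74600626 = 101.56399374
d1 = (ln(S_0'/K) + (r + sigma^2/2)*T) / (sigma*sqrt(T)) = 1.10951619
d2 = d1 - sigma*sqrt(T) = 1.06910976
exp(-rT) = 0.99733795
N(d1) = 0.86639622; N(d2) = 0.85748989
C = S_0' * N(d1) - K * exp(-rT) * N(d2) = 101.56399374 * 0.86639622 - 97.4500 * 0.99733795 * 0.85748989 = 4.6547


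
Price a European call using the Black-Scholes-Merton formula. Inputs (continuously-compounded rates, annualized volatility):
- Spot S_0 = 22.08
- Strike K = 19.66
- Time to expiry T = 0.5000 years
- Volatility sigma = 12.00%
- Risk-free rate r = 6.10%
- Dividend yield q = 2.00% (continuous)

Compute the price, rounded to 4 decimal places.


Answer: Price = 2.8302

Derivation:
d1 = (ln(S/K) + (r - q + 0.5*sigma^2) * T) / (sigma * sqrt(T)) = 1.65210911
d2 = d1 - sigma * sqrt(T) = 1.56725630
exp(-rT) = 0.96996043; exp(-qT) = 0.99004983
C = S_0 * exp(-qT) * N(d1) - K * exp(-rT) * N(d2)
N(d1) = 0.95074385; N(d2) = 0.94147260
C = 22.0800 * 0.99004983 * 0.95074385 - 19.6600 * 0.96996043 * 0.94147260 = 2.8302


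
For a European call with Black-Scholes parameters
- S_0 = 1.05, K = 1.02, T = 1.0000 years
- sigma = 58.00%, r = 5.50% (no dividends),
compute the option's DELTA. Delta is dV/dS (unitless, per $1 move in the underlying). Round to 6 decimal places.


Answer: Delta = 0.668148

Derivation:
d1 = 0.4348060981; d2 = -0.1451939019
phi(d1) = 0.3629585260; exp(-qT) = 1.0000000000; exp(-rT) = 0.9464851480
N(d1) = 0.6681484109
Delta = exp(-qT) * N(d1) = 1.0000000000 * 0.6681484109 = 0.668148


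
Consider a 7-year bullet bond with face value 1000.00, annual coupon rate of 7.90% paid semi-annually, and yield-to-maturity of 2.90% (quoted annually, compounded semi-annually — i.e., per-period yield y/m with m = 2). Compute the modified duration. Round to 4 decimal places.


Coupon per period c = face * coupon_rate / m = 39.500000
Periods per year m = 2; per-period yield y/m = 0.014500
Number of cashflows N = 14
Cashflows (t years, CF_t, discount factor 1/(1+y/m)^(m*t), PV):
  t = 0.5000: CF_t = 39.500000, DF = 0.985707, PV = 38.935436
  t = 1.0000: CF_t = 39.500000, DF = 0.971619, PV = 38.378942
  t = 1.5000: CF_t = 39.500000, DF = 0.957732, PV = 37.830401
  t = 2.0000: CF_t = 39.500000, DF = 0.944043, PV = 37.289700
  t = 2.5000: CF_t = 39.500000, DF = 0.930550, PV = 36.756728
  t = 3.0000: CF_t = 39.500000, DF = 0.917250, PV = 36.231373
  t = 3.5000: CF_t = 39.500000, DF = 0.904140, PV = 35.713526
  t = 4.0000: CF_t = 39.500000, DF = 0.891217, PV = 35.203082
  t = 4.5000: CF_t = 39.500000, DF = 0.878479, PV = 34.699933
  t = 5.0000: CF_t = 39.500000, DF = 0.865923, PV = 34.203975
  t = 5.5000: CF_t = 39.500000, DF = 0.853547, PV = 33.715106
  t = 6.0000: CF_t = 39.500000, DF = 0.841347, PV = 33.233224
  t = 6.5000: CF_t = 39.500000, DF = 0.829322, PV = 32.758230
  t = 7.0000: CF_t = 1039.500000, DF = 0.817469, PV = 849.759003
Price P = sum_t PV_t = 1314.708658
First compute Macaulay numerator sum_t t * PV_t:
  t * PV_t at t = 0.5000: 19.467718
  t * PV_t at t = 1.0000: 38.378942
  t * PV_t at t = 1.5000: 56.745601
  t * PV_t at t = 2.0000: 74.579400
  t * PV_t at t = 2.5000: 91.891819
  t * PV_t at t = 3.0000: 108.694118
  t * PV_t at t = 3.5000: 124.997343
  t * PV_t at t = 4.0000: 140.812327
  t * PV_t at t = 4.5000: 156.149697
  t * PV_t at t = 5.0000: 171.019876
  t * PV_t at t = 5.5000: 185.433083
  t * PV_t at t = 6.0000: 199.399346
  t * PV_t at t = 6.5000: 212.928495
  t * PV_t at t = 7.0000: 5948.313021
Macaulay duration D = 7528.810785 / 1314.708658 = 5.726600
Modified duration = D / (1 + y/m) = 5.726600 / (1 + 0.014500) = 5.644751

Answer: Modified duration = 5.6448


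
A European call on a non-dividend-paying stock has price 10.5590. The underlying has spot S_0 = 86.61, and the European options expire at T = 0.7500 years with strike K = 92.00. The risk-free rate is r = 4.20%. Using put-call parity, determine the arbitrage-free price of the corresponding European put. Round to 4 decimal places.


Answer: Put price = 13.0962

Derivation:
Put-call parity: C - P = S_0 * exp(-qT) - K * exp(-rT).
S_0 * exp(-qT) = 86.6100 * 1.00000000 = 86.61000000
K * exp(-rT) = 92.0000 * 0.96899096 = 89.14716799
P = C - S*exp(-qT) + K*exp(-rT)
P = 10.5590 - 86.61000000 + 89.14716799 = 13.0962


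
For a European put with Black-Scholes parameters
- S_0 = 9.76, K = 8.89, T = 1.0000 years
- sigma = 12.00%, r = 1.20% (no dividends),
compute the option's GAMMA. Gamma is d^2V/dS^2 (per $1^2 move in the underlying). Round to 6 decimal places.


d1 = 0.9380445908; d2 = 0.8180445908
phi(d1) = 0.2569426527; exp(-qT) = 1.0000000000; exp(-rT) = 0.9880717129
Gamma = exp(-qT) * phi(d1) / (S * sigma * sqrt(T)) = 1.0000000000 * 0.2569426527 / (9.7600 * 0.1200 * 1.0000000000) = 0.219384

Answer: Gamma = 0.219384


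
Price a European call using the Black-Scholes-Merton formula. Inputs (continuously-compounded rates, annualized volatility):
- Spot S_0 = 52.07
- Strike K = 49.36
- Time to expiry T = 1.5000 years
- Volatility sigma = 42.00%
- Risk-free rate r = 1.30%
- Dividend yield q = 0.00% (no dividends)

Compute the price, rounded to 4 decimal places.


Answer: Price = 12.1287

Derivation:
d1 = (ln(S/K) + (r - q + 0.5*sigma^2) * T) / (sigma * sqrt(T)) = 0.39901136
d2 = d1 - sigma * sqrt(T) = -0.11538149
exp(-rT) = 0.98068890; exp(-qT) = 1.00000000
C = S_0 * exp(-qT) * N(d1) - K * exp(-rT) * N(d2)
N(d1) = 0.65505758; N(d2) = 0.45407138
C = 52.0700 * 1.00000000 * 0.65505758 - 49.3600 * 0.98068890 * 0.45407138 = 12.1287


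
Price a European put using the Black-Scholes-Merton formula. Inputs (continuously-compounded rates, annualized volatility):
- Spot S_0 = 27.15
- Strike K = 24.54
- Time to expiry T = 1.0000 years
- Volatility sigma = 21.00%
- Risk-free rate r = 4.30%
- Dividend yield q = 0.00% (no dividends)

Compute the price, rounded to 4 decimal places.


d1 = (ln(S/K) + (r - q + 0.5*sigma^2) * T) / (sigma * sqrt(T)) = 0.79106003
d2 = d1 - sigma * sqrt(T) = 0.58106003
exp(-rT) = 0.95791139; exp(-qT) = 1.00000000
P = K * exp(-rT) * N(-d2) - S_0 * exp(-qT) * N(-d1)
N(-d1) = 0.21445448; N(-d2) = 0.28060000
P = 24.5400 * 0.95791139 * 0.28060000 - 27.1500 * 1.00000000 * 0.21445448 = 0.7737

Answer: Price = 0.7737


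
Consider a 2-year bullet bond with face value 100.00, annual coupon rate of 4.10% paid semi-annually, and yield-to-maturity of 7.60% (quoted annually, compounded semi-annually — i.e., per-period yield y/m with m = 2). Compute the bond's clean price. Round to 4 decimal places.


Answer: Price = 93.6176

Derivation:
Coupon per period c = face * coupon_rate / m = 2.050000
Periods per year m = 2; per-period yield y/m = 0.038000
Number of cashflows N = 4
Cashflows (t years, CF_t, discount factor 1/(1+y/m)^(m*t), PV):
  t = 0.5000: CF_t = 2.050000, DF = 0.963391, PV = 1.974952
  t = 1.0000: CF_t = 2.050000, DF = 0.928122, PV = 1.902651
  t = 1.5000: CF_t = 2.050000, DF = 0.894145, PV = 1.832997
  t = 2.0000: CF_t = 102.050000, DF = 0.861411, PV = 87.907027
Price P = sum_t PV_t = 93.617628


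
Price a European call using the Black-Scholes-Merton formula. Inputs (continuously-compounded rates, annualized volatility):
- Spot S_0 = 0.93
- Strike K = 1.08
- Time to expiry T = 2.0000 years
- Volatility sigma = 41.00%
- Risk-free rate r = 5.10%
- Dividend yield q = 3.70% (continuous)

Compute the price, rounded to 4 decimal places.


Answer: Price = 0.1584

Derivation:
d1 = (ln(S/K) + (r - q + 0.5*sigma^2) * T) / (sigma * sqrt(T)) = 0.08031399
d2 = d1 - sigma * sqrt(T) = -0.49951357
exp(-rT) = 0.90302955; exp(-qT) = 0.92867169
C = S_0 * exp(-qT) * N(d1) - K * exp(-rT) * N(d2)
N(d1) = 0.53200623; N(d2) = 0.30870882
C = 0.9300 * 0.92867169 * 0.53200623 - 1.0800 * 0.90302955 * 0.30870882 = 0.1584


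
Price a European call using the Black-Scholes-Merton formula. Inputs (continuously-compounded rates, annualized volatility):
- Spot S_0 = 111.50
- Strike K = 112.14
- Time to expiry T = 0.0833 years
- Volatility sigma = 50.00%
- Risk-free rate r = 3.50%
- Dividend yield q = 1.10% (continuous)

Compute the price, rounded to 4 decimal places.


Answer: Price = 6.2140

Derivation:
d1 = (ln(S/K) + (r - q + 0.5*sigma^2) * T) / (sigma * sqrt(T)) = 0.04634648
d2 = d1 - sigma * sqrt(T) = -0.09796222
exp(-rT) = 0.99708875; exp(-qT) = 0.99908412
C = S_0 * exp(-qT) * N(d1) - K * exp(-rT) * N(d2)
N(d1) = 0.51848295; N(d2) = 0.46098115
C = 111.5000 * 0.99908412 * 0.51848295 - 112.1400 * 0.99708875 * 0.46098115 = 6.2140
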